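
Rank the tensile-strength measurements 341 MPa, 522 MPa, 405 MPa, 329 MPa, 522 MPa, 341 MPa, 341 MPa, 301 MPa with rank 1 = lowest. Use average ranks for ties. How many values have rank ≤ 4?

Sorted (ascending): 301, 329, 341, 341, 341, 405, 522, 522
The 3 values of 341 occupy positions 3–5 → average rank 4.
The 2 values of 522 occupy positions 7–8 → average rank (7+8)/2 = 7.5.
Ranks ≤ 4: {1, 2, 4, 4, 4} → 5 values.

5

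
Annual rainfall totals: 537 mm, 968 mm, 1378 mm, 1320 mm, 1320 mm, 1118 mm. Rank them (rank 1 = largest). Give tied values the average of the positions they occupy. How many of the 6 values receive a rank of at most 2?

1

Sorted (descending): 1378, 1320, 1320, 1118, 968, 537
The 2 values of 1320 occupy positions 2–3 → average rank (2+3)/2 = 2.5.
Ranks ≤ 2: {1} → 1 value.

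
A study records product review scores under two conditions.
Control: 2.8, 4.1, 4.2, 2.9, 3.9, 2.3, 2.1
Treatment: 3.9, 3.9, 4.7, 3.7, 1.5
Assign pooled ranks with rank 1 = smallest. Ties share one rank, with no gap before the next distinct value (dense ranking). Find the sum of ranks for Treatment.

Sorted (ascending): 1.5, 2.1, 2.3, 2.8, 2.9, 3.7, 3.9, 3.9, 3.9, 4.1, 4.2, 4.7
The 3 values of 3.9 share dense rank 7.
Remaining distinct values take the next consecutive integers.
Treatment values → pooled ranks: 3.9→7, 3.9→7, 4.7→10, 3.7→6, 1.5→1
Rank sum = 7 + 7 + 10 + 6 + 1 = 31

31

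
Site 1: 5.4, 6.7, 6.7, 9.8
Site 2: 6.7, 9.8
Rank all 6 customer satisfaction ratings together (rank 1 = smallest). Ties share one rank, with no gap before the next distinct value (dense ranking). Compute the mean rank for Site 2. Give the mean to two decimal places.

2.50

Sorted (ascending): 5.4, 6.7, 6.7, 6.7, 9.8, 9.8
The 3 values of 6.7 share dense rank 2.
The 2 values of 9.8 share dense rank 3.
Remaining distinct values take the next consecutive integers.
Site 2 values → pooled ranks: 6.7→2, 9.8→3
Mean rank = (2 + 3) / 2 = 2.50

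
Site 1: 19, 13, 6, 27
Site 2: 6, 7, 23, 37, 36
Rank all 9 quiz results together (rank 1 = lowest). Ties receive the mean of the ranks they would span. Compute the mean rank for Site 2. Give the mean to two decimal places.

5.50

Sorted (ascending): 6, 6, 7, 13, 19, 23, 27, 36, 37
The 2 values of 6 occupy positions 1–2 → average rank (1+2)/2 = 1.5.
Site 2 values → pooled ranks: 6→1.5, 7→3, 23→6, 37→9, 36→8
Mean rank = (1.5 + 3 + 6 + 9 + 8) / 5 = 5.50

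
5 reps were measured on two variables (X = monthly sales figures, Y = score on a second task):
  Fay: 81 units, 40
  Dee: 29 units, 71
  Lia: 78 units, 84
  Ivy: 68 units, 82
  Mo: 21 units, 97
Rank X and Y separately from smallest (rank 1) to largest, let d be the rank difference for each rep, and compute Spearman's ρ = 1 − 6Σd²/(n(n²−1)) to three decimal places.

-0.600

Ranks of variable 1: 5, 2, 4, 3, 1
Ranks of variable 2: 1, 2, 4, 3, 5
d = r₁ − r₂: 4, 0, 0, 0, -4
d²: 16, 0, 0, 0, 16; Σd² = 32
ρ = 1 − 6·32/(5·24) = 1 − 192/120 = -0.600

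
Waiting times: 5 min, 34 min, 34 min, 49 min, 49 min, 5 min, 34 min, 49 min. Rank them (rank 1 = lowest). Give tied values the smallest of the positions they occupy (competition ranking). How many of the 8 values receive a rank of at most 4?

Sorted (ascending): 5, 5, 34, 34, 34, 49, 49, 49
The 2 values of 5 occupy positions 1–2 → each gets rank 1.
The 3 values of 34 occupy positions 3–5 → each gets rank 3.
The 3 values of 49 occupy positions 6–8 → each gets rank 6.
Ranks ≤ 4: {1, 1, 3, 3, 3} → 5 values.

5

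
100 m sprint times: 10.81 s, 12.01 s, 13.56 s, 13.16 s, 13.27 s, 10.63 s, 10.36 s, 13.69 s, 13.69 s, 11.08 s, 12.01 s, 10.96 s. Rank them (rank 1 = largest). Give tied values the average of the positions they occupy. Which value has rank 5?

Sorted (descending): 13.69, 13.69, 13.56, 13.27, 13.16, 12.01, 12.01, 11.08, 10.96, 10.81, 10.63, 10.36
The 2 values of 13.69 occupy positions 1–2 → average rank (1+2)/2 = 1.5.
The 2 values of 12.01 occupy positions 6–7 → average rank (6+7)/2 = 6.5.
Rank 5 → value 13.16.

13.16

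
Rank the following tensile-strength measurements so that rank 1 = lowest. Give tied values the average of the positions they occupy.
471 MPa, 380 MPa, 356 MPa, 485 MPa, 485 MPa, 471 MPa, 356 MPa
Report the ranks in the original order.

4.5, 3, 1.5, 6.5, 6.5, 4.5, 1.5

Sorted (ascending): 356, 356, 380, 471, 471, 485, 485
The 2 values of 356 occupy positions 1–2 → average rank (1+2)/2 = 1.5.
The 2 values of 471 occupy positions 4–5 → average rank (4+5)/2 = 4.5.
The 2 values of 485 occupy positions 6–7 → average rank (6+7)/2 = 6.5.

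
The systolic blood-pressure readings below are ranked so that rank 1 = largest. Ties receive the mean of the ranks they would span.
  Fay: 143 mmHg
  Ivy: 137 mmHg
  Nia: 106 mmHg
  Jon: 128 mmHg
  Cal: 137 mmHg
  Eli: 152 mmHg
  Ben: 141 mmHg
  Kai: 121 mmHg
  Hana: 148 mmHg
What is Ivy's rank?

Sorted (descending): 152, 148, 143, 141, 137, 137, 128, 121, 106
The 2 values of 137 occupy positions 5–6 → average rank (5+6)/2 = 5.5.
Ivy has value 137 mmHg → rank 5.5.

5.5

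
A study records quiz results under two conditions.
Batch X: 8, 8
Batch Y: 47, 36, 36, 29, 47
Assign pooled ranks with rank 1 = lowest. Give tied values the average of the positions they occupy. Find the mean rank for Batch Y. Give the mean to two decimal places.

Sorted (ascending): 8, 8, 29, 36, 36, 47, 47
The 2 values of 8 occupy positions 1–2 → average rank (1+2)/2 = 1.5.
The 2 values of 36 occupy positions 4–5 → average rank (4+5)/2 = 4.5.
The 2 values of 47 occupy positions 6–7 → average rank (6+7)/2 = 6.5.
Batch Y values → pooled ranks: 47→6.5, 36→4.5, 36→4.5, 29→3, 47→6.5
Mean rank = (6.5 + 4.5 + 4.5 + 3 + 6.5) / 5 = 5.00

5.00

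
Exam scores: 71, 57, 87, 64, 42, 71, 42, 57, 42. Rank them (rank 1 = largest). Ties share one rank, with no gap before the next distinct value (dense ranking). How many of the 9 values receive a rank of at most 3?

4

Sorted (descending): 87, 71, 71, 64, 57, 57, 42, 42, 42
The 2 values of 71 share dense rank 2.
The 2 values of 57 share dense rank 4.
The 3 values of 42 share dense rank 5.
Remaining distinct values take the next consecutive integers.
Ranks ≤ 3: {1, 2, 2, 3} → 4 values.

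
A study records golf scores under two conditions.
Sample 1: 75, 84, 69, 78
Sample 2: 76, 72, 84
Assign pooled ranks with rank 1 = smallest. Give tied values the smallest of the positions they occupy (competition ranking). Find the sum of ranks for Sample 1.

Sorted (ascending): 69, 72, 75, 76, 78, 84, 84
The 2 values of 84 occupy positions 6–7 → each gets rank 6.
Sample 1 values → pooled ranks: 75→3, 84→6, 69→1, 78→5
Rank sum = 3 + 6 + 1 + 5 = 15

15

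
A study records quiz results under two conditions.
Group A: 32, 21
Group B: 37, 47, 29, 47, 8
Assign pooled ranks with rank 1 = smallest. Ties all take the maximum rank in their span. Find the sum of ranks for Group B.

Sorted (ascending): 8, 21, 29, 32, 37, 47, 47
The 2 values of 47 occupy positions 6–7 → each gets rank 7.
Group B values → pooled ranks: 37→5, 47→7, 29→3, 47→7, 8→1
Rank sum = 5 + 7 + 3 + 7 + 1 = 23

23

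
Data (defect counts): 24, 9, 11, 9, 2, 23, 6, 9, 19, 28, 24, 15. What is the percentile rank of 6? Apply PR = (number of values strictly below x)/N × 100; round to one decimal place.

8.3

N = 12.
Strictly below 6: 1. Equal to 6: 1.
PR = 1/12 × 100 = 8.3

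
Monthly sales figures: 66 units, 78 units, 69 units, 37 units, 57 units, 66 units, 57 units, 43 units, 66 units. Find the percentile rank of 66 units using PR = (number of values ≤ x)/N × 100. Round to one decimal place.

77.8

N = 9.
Strictly below 66: 4. Equal to 66: 3.
PR = 7/9 × 100 = 77.8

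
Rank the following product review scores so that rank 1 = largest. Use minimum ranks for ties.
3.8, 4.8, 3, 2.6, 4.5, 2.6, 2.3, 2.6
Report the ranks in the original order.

Sorted (descending): 4.8, 4.5, 3.8, 3, 2.6, 2.6, 2.6, 2.3
The 3 values of 2.6 occupy positions 5–7 → each gets rank 5.

3, 1, 4, 5, 2, 5, 8, 5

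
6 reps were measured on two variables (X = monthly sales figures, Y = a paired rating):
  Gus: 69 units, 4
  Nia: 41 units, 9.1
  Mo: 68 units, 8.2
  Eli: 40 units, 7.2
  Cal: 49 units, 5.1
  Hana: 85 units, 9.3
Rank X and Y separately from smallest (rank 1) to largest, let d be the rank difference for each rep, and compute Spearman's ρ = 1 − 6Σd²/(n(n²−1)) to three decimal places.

Ranks of variable 1: 5, 2, 4, 1, 3, 6
Ranks of variable 2: 1, 5, 4, 3, 2, 6
d = r₁ − r₂: 4, -3, 0, -2, 1, 0
d²: 16, 9, 0, 4, 1, 0; Σd² = 30
ρ = 1 − 6·30/(6·35) = 1 − 180/210 = 0.143

0.143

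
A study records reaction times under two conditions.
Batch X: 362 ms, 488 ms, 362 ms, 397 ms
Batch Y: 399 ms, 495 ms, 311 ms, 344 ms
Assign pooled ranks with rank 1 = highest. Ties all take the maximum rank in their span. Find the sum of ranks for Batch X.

Sorted (descending): 495, 488, 399, 397, 362, 362, 344, 311
The 2 values of 362 occupy positions 5–6 → each gets rank 6.
Batch X values → pooled ranks: 362→6, 488→2, 362→6, 397→4
Rank sum = 6 + 2 + 6 + 4 = 18

18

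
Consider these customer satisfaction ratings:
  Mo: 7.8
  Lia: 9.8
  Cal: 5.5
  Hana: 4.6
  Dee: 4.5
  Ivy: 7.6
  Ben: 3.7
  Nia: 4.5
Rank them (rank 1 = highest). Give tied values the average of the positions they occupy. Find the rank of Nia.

6.5

Sorted (descending): 9.8, 7.8, 7.6, 5.5, 4.6, 4.5, 4.5, 3.7
The 2 values of 4.5 occupy positions 6–7 → average rank (6+7)/2 = 6.5.
Nia has value 4.5 → rank 6.5.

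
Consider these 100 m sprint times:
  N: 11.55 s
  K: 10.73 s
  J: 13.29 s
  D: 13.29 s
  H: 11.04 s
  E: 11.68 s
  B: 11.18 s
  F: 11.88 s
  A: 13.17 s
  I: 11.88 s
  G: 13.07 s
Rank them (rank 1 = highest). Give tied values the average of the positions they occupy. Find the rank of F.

Sorted (descending): 13.29, 13.29, 13.17, 13.07, 11.88, 11.88, 11.68, 11.55, 11.18, 11.04, 10.73
The 2 values of 13.29 occupy positions 1–2 → average rank (1+2)/2 = 1.5.
The 2 values of 11.88 occupy positions 5–6 → average rank (5+6)/2 = 5.5.
F has value 11.88 s → rank 5.5.

5.5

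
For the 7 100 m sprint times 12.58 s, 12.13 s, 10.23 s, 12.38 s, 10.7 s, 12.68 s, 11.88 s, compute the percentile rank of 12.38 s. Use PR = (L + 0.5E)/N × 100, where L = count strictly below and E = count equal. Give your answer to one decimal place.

64.3

N = 7.
Strictly below 12.38: 4. Equal to 12.38: 1.
PR = (4 + 0.5·1)/7 × 100 = 64.3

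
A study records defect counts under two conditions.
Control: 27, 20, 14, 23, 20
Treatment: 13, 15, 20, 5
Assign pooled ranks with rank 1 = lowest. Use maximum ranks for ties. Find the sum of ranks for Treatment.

14

Sorted (ascending): 5, 13, 14, 15, 20, 20, 20, 23, 27
The 3 values of 20 occupy positions 5–7 → each gets rank 7.
Treatment values → pooled ranks: 13→2, 15→4, 20→7, 5→1
Rank sum = 2 + 4 + 7 + 1 = 14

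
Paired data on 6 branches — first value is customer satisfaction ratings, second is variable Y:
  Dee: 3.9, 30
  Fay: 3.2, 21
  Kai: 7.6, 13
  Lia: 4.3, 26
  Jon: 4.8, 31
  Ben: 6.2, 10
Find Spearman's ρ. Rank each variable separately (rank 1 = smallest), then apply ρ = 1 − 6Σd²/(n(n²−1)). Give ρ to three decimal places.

Ranks of variable 1: 2, 1, 6, 3, 4, 5
Ranks of variable 2: 5, 3, 2, 4, 6, 1
d = r₁ − r₂: -3, -2, 4, -1, -2, 4
d²: 9, 4, 16, 1, 4, 16; Σd² = 50
ρ = 1 − 6·50/(6·35) = 1 − 300/210 = -0.429

-0.429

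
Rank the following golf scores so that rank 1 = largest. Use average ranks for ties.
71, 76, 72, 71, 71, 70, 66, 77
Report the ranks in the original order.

Sorted (descending): 77, 76, 72, 71, 71, 71, 70, 66
The 3 values of 71 occupy positions 4–6 → average rank 5.

5, 2, 3, 5, 5, 7, 8, 1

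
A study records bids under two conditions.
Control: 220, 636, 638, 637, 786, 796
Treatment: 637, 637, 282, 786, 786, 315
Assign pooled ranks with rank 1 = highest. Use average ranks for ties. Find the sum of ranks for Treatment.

41

Sorted (descending): 796, 786, 786, 786, 638, 637, 637, 637, 636, 315, 282, 220
The 3 values of 786 occupy positions 2–4 → average rank 3.
The 3 values of 637 occupy positions 6–8 → average rank 7.
Treatment values → pooled ranks: 637→7, 637→7, 282→11, 786→3, 786→3, 315→10
Rank sum = 7 + 7 + 11 + 3 + 3 + 10 = 41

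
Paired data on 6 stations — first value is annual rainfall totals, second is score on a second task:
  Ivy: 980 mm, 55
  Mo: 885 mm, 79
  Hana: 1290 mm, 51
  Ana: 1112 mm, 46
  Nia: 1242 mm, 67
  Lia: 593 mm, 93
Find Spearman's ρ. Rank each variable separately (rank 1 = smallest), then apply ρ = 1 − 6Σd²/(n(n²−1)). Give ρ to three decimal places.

Ranks of variable 1: 3, 2, 6, 4, 5, 1
Ranks of variable 2: 3, 5, 2, 1, 4, 6
d = r₁ − r₂: 0, -3, 4, 3, 1, -5
d²: 0, 9, 16, 9, 1, 25; Σd² = 60
ρ = 1 − 6·60/(6·35) = 1 − 360/210 = -0.714

-0.714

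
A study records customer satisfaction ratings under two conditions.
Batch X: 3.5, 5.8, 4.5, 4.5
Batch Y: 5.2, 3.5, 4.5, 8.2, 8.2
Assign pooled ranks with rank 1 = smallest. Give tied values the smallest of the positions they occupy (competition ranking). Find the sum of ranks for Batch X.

14

Sorted (ascending): 3.5, 3.5, 4.5, 4.5, 4.5, 5.2, 5.8, 8.2, 8.2
The 2 values of 3.5 occupy positions 1–2 → each gets rank 1.
The 3 values of 4.5 occupy positions 3–5 → each gets rank 3.
The 2 values of 8.2 occupy positions 8–9 → each gets rank 8.
Batch X values → pooled ranks: 3.5→1, 5.8→7, 4.5→3, 4.5→3
Rank sum = 1 + 7 + 3 + 3 = 14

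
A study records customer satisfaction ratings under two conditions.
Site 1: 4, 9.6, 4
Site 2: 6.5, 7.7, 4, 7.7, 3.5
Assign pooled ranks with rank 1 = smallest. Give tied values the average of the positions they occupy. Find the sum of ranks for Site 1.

14

Sorted (ascending): 3.5, 4, 4, 4, 6.5, 7.7, 7.7, 9.6
The 3 values of 4 occupy positions 2–4 → average rank 3.
The 2 values of 7.7 occupy positions 6–7 → average rank (6+7)/2 = 6.5.
Site 1 values → pooled ranks: 4→3, 9.6→8, 4→3
Rank sum = 3 + 8 + 3 = 14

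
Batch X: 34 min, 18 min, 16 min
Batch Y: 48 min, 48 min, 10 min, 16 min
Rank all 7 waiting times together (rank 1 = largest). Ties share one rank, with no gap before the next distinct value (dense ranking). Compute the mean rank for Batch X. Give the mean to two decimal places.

Sorted (descending): 48, 48, 34, 18, 16, 16, 10
The 2 values of 48 share dense rank 1.
The 2 values of 16 share dense rank 4.
Remaining distinct values take the next consecutive integers.
Batch X values → pooled ranks: 34→2, 18→3, 16→4
Mean rank = (2 + 3 + 4) / 3 = 3.00

3.00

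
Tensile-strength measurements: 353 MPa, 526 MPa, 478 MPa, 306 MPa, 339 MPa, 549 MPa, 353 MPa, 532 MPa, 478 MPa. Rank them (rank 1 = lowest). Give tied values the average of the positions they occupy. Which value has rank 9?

549

Sorted (ascending): 306, 339, 353, 353, 478, 478, 526, 532, 549
The 2 values of 353 occupy positions 3–4 → average rank (3+4)/2 = 3.5.
The 2 values of 478 occupy positions 5–6 → average rank (5+6)/2 = 5.5.
Rank 9 → value 549.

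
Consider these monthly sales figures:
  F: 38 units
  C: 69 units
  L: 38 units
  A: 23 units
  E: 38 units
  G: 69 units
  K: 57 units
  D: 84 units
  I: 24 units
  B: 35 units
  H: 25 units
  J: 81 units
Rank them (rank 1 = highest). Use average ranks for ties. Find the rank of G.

3.5

Sorted (descending): 84, 81, 69, 69, 57, 38, 38, 38, 35, 25, 24, 23
The 2 values of 69 occupy positions 3–4 → average rank (3+4)/2 = 3.5.
The 3 values of 38 occupy positions 6–8 → average rank 7.
G has value 69 units → rank 3.5.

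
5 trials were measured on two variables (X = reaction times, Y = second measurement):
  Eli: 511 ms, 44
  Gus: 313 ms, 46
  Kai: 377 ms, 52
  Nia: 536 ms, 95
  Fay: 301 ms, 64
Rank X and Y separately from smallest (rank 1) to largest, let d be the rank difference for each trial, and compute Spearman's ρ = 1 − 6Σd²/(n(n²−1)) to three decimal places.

0.100

Ranks of variable 1: 4, 2, 3, 5, 1
Ranks of variable 2: 1, 2, 3, 5, 4
d = r₁ − r₂: 3, 0, 0, 0, -3
d²: 9, 0, 0, 0, 9; Σd² = 18
ρ = 1 − 6·18/(5·24) = 1 − 108/120 = 0.100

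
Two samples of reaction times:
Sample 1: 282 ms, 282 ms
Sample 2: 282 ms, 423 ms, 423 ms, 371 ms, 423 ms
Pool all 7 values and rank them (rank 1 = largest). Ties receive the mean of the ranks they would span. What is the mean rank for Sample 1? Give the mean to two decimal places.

6.00

Sorted (descending): 423, 423, 423, 371, 282, 282, 282
The 3 values of 423 occupy positions 1–3 → average rank 2.
The 3 values of 282 occupy positions 5–7 → average rank 6.
Sample 1 values → pooled ranks: 282→6, 282→6
Mean rank = (6 + 6) / 2 = 6.00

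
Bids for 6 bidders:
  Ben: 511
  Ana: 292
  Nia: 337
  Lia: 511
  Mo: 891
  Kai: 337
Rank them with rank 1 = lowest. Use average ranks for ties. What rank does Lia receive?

4.5

Sorted (ascending): 292, 337, 337, 511, 511, 891
The 2 values of 337 occupy positions 2–3 → average rank (2+3)/2 = 2.5.
The 2 values of 511 occupy positions 4–5 → average rank (4+5)/2 = 4.5.
Lia has value 511 → rank 4.5.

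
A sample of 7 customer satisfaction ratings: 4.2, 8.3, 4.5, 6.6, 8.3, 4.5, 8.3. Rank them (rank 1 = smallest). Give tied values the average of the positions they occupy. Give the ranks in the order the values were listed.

Sorted (ascending): 4.2, 4.5, 4.5, 6.6, 8.3, 8.3, 8.3
The 2 values of 4.5 occupy positions 2–3 → average rank (2+3)/2 = 2.5.
The 3 values of 8.3 occupy positions 5–7 → average rank 6.

1, 6, 2.5, 4, 6, 2.5, 6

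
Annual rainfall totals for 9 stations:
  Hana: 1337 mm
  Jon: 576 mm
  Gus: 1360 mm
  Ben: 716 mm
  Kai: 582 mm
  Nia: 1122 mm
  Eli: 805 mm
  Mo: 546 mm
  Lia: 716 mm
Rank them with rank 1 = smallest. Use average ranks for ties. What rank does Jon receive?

2

Sorted (ascending): 546, 576, 582, 716, 716, 805, 1122, 1337, 1360
The 2 values of 716 occupy positions 4–5 → average rank (4+5)/2 = 4.5.
Jon has value 576 mm → rank 2.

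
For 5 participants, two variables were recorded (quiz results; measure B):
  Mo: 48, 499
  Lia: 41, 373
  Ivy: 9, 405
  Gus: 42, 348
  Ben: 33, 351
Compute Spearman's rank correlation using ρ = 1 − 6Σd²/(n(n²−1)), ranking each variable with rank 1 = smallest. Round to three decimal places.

0.100

Ranks of variable 1: 5, 3, 1, 4, 2
Ranks of variable 2: 5, 3, 4, 1, 2
d = r₁ − r₂: 0, 0, -3, 3, 0
d²: 0, 0, 9, 9, 0; Σd² = 18
ρ = 1 − 6·18/(5·24) = 1 − 108/120 = 0.100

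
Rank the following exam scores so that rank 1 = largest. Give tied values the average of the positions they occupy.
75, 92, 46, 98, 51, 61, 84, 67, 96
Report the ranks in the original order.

5, 3, 9, 1, 8, 7, 4, 6, 2

Sorted (descending): 98, 96, 92, 84, 75, 67, 61, 51, 46
No ties — each value takes its position as its rank.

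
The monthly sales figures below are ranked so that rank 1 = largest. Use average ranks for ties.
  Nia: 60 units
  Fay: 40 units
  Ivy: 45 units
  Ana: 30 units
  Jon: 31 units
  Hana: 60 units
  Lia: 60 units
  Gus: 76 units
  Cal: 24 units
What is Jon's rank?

7

Sorted (descending): 76, 60, 60, 60, 45, 40, 31, 30, 24
The 3 values of 60 occupy positions 2–4 → average rank 3.
Jon has value 31 units → rank 7.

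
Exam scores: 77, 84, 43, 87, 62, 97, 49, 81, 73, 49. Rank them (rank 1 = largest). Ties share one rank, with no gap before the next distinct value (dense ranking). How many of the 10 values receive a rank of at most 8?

9

Sorted (descending): 97, 87, 84, 81, 77, 73, 62, 49, 49, 43
The 2 values of 49 share dense rank 8.
Remaining distinct values take the next consecutive integers.
Ranks ≤ 8: {1, 2, 3, 4, 5, 6, 7, 8, 8} → 9 values.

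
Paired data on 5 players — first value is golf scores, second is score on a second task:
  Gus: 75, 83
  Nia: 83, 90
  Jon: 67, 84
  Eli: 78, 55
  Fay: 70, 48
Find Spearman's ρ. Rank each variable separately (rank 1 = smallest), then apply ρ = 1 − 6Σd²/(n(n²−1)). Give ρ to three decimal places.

0.300

Ranks of variable 1: 3, 5, 1, 4, 2
Ranks of variable 2: 3, 5, 4, 2, 1
d = r₁ − r₂: 0, 0, -3, 2, 1
d²: 0, 0, 9, 4, 1; Σd² = 14
ρ = 1 − 6·14/(5·24) = 1 − 84/120 = 0.300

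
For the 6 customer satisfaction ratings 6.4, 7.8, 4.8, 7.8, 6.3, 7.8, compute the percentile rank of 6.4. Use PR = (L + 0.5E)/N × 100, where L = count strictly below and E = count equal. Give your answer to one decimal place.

N = 6.
Strictly below 6.4: 2. Equal to 6.4: 1.
PR = (2 + 0.5·1)/6 × 100 = 41.7

41.7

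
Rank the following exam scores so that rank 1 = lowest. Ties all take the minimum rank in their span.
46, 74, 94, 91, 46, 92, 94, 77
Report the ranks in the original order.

1, 3, 7, 5, 1, 6, 7, 4

Sorted (ascending): 46, 46, 74, 77, 91, 92, 94, 94
The 2 values of 46 occupy positions 1–2 → each gets rank 1.
The 2 values of 94 occupy positions 7–8 → each gets rank 7.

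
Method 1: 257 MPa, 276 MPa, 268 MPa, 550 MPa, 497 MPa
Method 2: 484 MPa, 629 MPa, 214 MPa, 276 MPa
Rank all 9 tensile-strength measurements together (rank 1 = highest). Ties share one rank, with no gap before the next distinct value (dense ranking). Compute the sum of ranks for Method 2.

Sorted (descending): 629, 550, 497, 484, 276, 276, 268, 257, 214
The 2 values of 276 share dense rank 5.
Remaining distinct values take the next consecutive integers.
Method 2 values → pooled ranks: 484→4, 629→1, 214→8, 276→5
Rank sum = 4 + 1 + 8 + 5 = 18

18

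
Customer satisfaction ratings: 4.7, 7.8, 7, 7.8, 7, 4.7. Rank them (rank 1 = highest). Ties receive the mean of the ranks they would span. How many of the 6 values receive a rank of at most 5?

4

Sorted (descending): 7.8, 7.8, 7, 7, 4.7, 4.7
The 2 values of 7.8 occupy positions 1–2 → average rank (1+2)/2 = 1.5.
The 2 values of 7 occupy positions 3–4 → average rank (3+4)/2 = 3.5.
The 2 values of 4.7 occupy positions 5–6 → average rank (5+6)/2 = 5.5.
Ranks ≤ 5: {1.5, 1.5, 3.5, 3.5} → 4 values.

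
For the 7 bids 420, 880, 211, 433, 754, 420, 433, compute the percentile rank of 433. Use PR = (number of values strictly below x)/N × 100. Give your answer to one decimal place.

N = 7.
Strictly below 433: 3. Equal to 433: 2.
PR = 3/7 × 100 = 42.9

42.9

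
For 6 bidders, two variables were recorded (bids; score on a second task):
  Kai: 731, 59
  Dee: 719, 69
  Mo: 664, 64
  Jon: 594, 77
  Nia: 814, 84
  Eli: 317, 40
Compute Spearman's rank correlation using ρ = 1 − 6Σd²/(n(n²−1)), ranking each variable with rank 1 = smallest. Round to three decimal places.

Ranks of variable 1: 5, 4, 3, 2, 6, 1
Ranks of variable 2: 2, 4, 3, 5, 6, 1
d = r₁ − r₂: 3, 0, 0, -3, 0, 0
d²: 9, 0, 0, 9, 0, 0; Σd² = 18
ρ = 1 − 6·18/(6·35) = 1 − 108/210 = 0.486

0.486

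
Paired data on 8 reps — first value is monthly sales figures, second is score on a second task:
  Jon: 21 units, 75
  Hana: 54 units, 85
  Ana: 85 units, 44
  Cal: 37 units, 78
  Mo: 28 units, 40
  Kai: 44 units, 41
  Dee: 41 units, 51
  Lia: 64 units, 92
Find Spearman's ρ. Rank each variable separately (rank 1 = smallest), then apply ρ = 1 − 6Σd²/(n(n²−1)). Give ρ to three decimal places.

0.262

Ranks of variable 1: 1, 6, 8, 3, 2, 5, 4, 7
Ranks of variable 2: 5, 7, 3, 6, 1, 2, 4, 8
d = r₁ − r₂: -4, -1, 5, -3, 1, 3, 0, -1
d²: 16, 1, 25, 9, 1, 9, 0, 1; Σd² = 62
ρ = 1 − 6·62/(8·63) = 1 − 372/504 = 0.262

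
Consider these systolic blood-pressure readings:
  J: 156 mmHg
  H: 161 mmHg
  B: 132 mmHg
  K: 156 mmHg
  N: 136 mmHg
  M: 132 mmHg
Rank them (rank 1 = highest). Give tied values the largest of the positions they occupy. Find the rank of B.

6

Sorted (descending): 161, 156, 156, 136, 132, 132
The 2 values of 156 occupy positions 2–3 → each gets rank 3.
The 2 values of 132 occupy positions 5–6 → each gets rank 6.
B has value 132 mmHg → rank 6.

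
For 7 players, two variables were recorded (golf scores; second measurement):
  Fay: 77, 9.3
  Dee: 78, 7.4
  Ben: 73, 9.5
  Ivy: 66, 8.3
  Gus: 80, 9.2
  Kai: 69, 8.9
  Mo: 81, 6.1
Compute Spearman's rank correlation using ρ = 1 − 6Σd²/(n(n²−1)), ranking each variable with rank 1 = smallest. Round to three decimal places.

Ranks of variable 1: 4, 5, 3, 1, 6, 2, 7
Ranks of variable 2: 6, 2, 7, 3, 5, 4, 1
d = r₁ − r₂: -2, 3, -4, -2, 1, -2, 6
d²: 4, 9, 16, 4, 1, 4, 36; Σd² = 74
ρ = 1 − 6·74/(7·48) = 1 − 444/336 = -0.321

-0.321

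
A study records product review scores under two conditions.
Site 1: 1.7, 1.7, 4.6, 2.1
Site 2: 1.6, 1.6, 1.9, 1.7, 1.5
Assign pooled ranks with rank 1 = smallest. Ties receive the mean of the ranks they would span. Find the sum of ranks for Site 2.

18

Sorted (ascending): 1.5, 1.6, 1.6, 1.7, 1.7, 1.7, 1.9, 2.1, 4.6
The 2 values of 1.6 occupy positions 2–3 → average rank (2+3)/2 = 2.5.
The 3 values of 1.7 occupy positions 4–6 → average rank 5.
Site 2 values → pooled ranks: 1.6→2.5, 1.6→2.5, 1.9→7, 1.7→5, 1.5→1
Rank sum = 2.5 + 2.5 + 7 + 5 + 1 = 18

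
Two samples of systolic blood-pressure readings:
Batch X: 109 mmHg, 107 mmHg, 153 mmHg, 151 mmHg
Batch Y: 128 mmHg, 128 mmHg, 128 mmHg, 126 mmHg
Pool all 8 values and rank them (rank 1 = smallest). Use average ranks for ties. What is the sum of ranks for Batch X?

Sorted (ascending): 107, 109, 126, 128, 128, 128, 151, 153
The 3 values of 128 occupy positions 4–6 → average rank 5.
Batch X values → pooled ranks: 109→2, 107→1, 153→8, 151→7
Rank sum = 2 + 1 + 8 + 7 = 18

18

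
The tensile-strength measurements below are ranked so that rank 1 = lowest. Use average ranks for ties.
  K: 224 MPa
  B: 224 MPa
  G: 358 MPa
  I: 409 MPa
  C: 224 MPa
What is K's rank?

Sorted (ascending): 224, 224, 224, 358, 409
The 3 values of 224 occupy positions 1–3 → average rank 2.
K has value 224 MPa → rank 2.

2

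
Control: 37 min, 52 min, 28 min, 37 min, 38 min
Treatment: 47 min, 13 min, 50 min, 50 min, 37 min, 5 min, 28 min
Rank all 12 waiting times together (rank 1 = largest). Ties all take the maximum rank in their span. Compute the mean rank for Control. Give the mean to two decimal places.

Sorted (descending): 52, 50, 50, 47, 38, 37, 37, 37, 28, 28, 13, 5
The 2 values of 50 occupy positions 2–3 → each gets rank 3.
The 3 values of 37 occupy positions 6–8 → each gets rank 8.
The 2 values of 28 occupy positions 9–10 → each gets rank 10.
Control values → pooled ranks: 37→8, 52→1, 28→10, 37→8, 38→5
Mean rank = (8 + 1 + 10 + 8 + 5) / 5 = 6.40

6.40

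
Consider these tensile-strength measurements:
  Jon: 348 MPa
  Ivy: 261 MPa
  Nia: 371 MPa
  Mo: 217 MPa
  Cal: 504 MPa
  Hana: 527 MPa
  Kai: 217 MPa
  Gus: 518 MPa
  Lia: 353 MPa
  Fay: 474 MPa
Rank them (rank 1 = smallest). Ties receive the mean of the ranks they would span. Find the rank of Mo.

1.5

Sorted (ascending): 217, 217, 261, 348, 353, 371, 474, 504, 518, 527
The 2 values of 217 occupy positions 1–2 → average rank (1+2)/2 = 1.5.
Mo has value 217 MPa → rank 1.5.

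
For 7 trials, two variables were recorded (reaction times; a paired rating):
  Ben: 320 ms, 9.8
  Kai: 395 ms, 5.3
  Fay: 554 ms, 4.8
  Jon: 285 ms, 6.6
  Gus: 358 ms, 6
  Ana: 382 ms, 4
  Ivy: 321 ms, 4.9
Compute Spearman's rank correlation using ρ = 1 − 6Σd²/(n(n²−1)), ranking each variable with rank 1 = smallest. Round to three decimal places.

Ranks of variable 1: 2, 6, 7, 1, 4, 5, 3
Ranks of variable 2: 7, 4, 2, 6, 5, 1, 3
d = r₁ − r₂: -5, 2, 5, -5, -1, 4, 0
d²: 25, 4, 25, 25, 1, 16, 0; Σd² = 96
ρ = 1 − 6·96/(7·48) = 1 − 576/336 = -0.714

-0.714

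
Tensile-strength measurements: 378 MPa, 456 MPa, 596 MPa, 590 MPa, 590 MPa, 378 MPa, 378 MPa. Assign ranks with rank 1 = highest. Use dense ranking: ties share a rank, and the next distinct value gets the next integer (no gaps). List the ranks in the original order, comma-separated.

Sorted (descending): 596, 590, 590, 456, 378, 378, 378
The 2 values of 590 share dense rank 2.
The 3 values of 378 share dense rank 4.
Remaining distinct values take the next consecutive integers.

4, 3, 1, 2, 2, 4, 4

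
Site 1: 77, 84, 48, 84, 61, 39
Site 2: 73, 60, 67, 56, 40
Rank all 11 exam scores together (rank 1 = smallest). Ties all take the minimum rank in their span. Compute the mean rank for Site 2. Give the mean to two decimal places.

5.20

Sorted (ascending): 39, 40, 48, 56, 60, 61, 67, 73, 77, 84, 84
The 2 values of 84 occupy positions 10–11 → each gets rank 10.
Site 2 values → pooled ranks: 73→8, 60→5, 67→7, 56→4, 40→2
Mean rank = (8 + 5 + 7 + 4 + 2) / 5 = 5.20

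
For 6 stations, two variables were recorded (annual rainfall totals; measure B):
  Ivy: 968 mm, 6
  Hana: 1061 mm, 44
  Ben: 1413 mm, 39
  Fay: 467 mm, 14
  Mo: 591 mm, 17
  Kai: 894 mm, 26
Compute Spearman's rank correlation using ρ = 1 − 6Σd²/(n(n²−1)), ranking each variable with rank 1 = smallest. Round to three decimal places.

0.600

Ranks of variable 1: 4, 5, 6, 1, 2, 3
Ranks of variable 2: 1, 6, 5, 2, 3, 4
d = r₁ − r₂: 3, -1, 1, -1, -1, -1
d²: 9, 1, 1, 1, 1, 1; Σd² = 14
ρ = 1 − 6·14/(6·35) = 1 − 84/210 = 0.600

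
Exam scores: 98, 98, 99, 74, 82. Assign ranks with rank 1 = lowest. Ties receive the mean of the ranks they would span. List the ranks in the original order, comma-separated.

Sorted (ascending): 74, 82, 98, 98, 99
The 2 values of 98 occupy positions 3–4 → average rank (3+4)/2 = 3.5.

3.5, 3.5, 5, 1, 2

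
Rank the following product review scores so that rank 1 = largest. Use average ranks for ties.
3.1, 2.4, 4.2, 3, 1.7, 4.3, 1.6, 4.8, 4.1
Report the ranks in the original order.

5, 7, 3, 6, 8, 2, 9, 1, 4

Sorted (descending): 4.8, 4.3, 4.2, 4.1, 3.1, 3, 2.4, 1.7, 1.6
No ties — each value takes its position as its rank.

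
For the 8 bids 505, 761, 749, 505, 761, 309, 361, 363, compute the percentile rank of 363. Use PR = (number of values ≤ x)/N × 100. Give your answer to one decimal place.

N = 8.
Strictly below 363: 2. Equal to 363: 1.
PR = 3/8 × 100 = 37.5

37.5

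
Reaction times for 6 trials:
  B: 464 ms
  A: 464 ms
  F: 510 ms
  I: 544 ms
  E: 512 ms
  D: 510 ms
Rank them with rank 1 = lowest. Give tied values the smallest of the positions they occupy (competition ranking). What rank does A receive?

Sorted (ascending): 464, 464, 510, 510, 512, 544
The 2 values of 464 occupy positions 1–2 → each gets rank 1.
The 2 values of 510 occupy positions 3–4 → each gets rank 3.
A has value 464 ms → rank 1.

1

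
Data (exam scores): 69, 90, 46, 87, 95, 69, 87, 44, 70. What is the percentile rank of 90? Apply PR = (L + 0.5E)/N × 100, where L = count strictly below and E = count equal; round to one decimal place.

N = 9.
Strictly below 90: 7. Equal to 90: 1.
PR = (7 + 0.5·1)/9 × 100 = 83.3

83.3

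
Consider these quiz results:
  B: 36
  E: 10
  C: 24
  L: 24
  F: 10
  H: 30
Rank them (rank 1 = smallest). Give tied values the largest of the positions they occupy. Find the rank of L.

Sorted (ascending): 10, 10, 24, 24, 30, 36
The 2 values of 10 occupy positions 1–2 → each gets rank 2.
The 2 values of 24 occupy positions 3–4 → each gets rank 4.
L has value 24 → rank 4.

4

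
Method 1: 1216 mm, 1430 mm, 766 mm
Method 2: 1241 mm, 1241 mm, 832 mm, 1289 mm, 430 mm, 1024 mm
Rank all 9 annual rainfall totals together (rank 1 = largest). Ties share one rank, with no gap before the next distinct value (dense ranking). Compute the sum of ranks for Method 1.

Sorted (descending): 1430, 1289, 1241, 1241, 1216, 1024, 832, 766, 430
The 2 values of 1241 share dense rank 3.
Remaining distinct values take the next consecutive integers.
Method 1 values → pooled ranks: 1216→4, 1430→1, 766→7
Rank sum = 4 + 1 + 7 = 12

12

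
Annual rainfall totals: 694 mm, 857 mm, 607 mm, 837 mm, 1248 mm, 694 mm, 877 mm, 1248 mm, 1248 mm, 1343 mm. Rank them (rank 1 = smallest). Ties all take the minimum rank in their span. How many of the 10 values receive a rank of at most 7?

9

Sorted (ascending): 607, 694, 694, 837, 857, 877, 1248, 1248, 1248, 1343
The 2 values of 694 occupy positions 2–3 → each gets rank 2.
The 3 values of 1248 occupy positions 7–9 → each gets rank 7.
Ranks ≤ 7: {1, 2, 2, 4, 5, 6, 7, 7, 7} → 9 values.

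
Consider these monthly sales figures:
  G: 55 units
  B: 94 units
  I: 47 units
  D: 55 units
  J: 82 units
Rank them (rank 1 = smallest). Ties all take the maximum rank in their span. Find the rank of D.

3

Sorted (ascending): 47, 55, 55, 82, 94
The 2 values of 55 occupy positions 2–3 → each gets rank 3.
D has value 55 units → rank 3.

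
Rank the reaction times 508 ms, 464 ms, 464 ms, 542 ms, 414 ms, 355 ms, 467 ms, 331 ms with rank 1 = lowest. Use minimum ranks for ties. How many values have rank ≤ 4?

5

Sorted (ascending): 331, 355, 414, 464, 464, 467, 508, 542
The 2 values of 464 occupy positions 4–5 → each gets rank 4.
Ranks ≤ 4: {1, 2, 3, 4, 4} → 5 values.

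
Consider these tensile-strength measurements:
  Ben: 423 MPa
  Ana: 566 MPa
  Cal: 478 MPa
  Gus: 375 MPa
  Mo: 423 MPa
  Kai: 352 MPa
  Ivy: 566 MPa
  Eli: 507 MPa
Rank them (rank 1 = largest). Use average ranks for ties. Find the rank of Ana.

1.5

Sorted (descending): 566, 566, 507, 478, 423, 423, 375, 352
The 2 values of 566 occupy positions 1–2 → average rank (1+2)/2 = 1.5.
The 2 values of 423 occupy positions 5–6 → average rank (5+6)/2 = 5.5.
Ana has value 566 MPa → rank 1.5.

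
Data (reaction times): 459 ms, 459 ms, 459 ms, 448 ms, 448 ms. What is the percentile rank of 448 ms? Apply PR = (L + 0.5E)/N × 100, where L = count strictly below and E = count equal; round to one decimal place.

20.0

N = 5.
Strictly below 448: 0. Equal to 448: 2.
PR = (0 + 0.5·2)/5 × 100 = 20.0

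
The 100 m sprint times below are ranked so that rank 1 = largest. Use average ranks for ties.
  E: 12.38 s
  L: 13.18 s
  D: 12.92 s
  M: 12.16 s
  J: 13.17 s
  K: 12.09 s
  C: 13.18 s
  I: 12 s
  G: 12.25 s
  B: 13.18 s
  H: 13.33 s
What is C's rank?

3

Sorted (descending): 13.33, 13.18, 13.18, 13.18, 13.17, 12.92, 12.38, 12.25, 12.16, 12.09, 12
The 3 values of 13.18 occupy positions 2–4 → average rank 3.
C has value 13.18 s → rank 3.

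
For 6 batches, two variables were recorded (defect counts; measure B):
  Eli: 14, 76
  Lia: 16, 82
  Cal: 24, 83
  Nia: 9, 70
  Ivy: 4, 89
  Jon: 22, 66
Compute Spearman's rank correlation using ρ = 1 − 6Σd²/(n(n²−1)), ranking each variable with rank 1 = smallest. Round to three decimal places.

Ranks of variable 1: 3, 4, 6, 2, 1, 5
Ranks of variable 2: 3, 4, 5, 2, 6, 1
d = r₁ − r₂: 0, 0, 1, 0, -5, 4
d²: 0, 0, 1, 0, 25, 16; Σd² = 42
ρ = 1 − 6·42/(6·35) = 1 − 252/210 = -0.200

-0.200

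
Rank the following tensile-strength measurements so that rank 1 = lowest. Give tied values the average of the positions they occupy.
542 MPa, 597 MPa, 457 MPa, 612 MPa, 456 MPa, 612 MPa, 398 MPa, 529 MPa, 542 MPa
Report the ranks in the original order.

5.5, 7, 3, 8.5, 2, 8.5, 1, 4, 5.5

Sorted (ascending): 398, 456, 457, 529, 542, 542, 597, 612, 612
The 2 values of 542 occupy positions 5–6 → average rank (5+6)/2 = 5.5.
The 2 values of 612 occupy positions 8–9 → average rank (8+9)/2 = 8.5.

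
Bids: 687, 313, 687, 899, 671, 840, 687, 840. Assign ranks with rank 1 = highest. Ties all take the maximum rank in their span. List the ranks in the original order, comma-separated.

6, 8, 6, 1, 7, 3, 6, 3

Sorted (descending): 899, 840, 840, 687, 687, 687, 671, 313
The 2 values of 840 occupy positions 2–3 → each gets rank 3.
The 3 values of 687 occupy positions 4–6 → each gets rank 6.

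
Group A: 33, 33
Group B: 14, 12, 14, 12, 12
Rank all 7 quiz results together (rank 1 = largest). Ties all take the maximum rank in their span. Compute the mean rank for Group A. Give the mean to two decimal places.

Sorted (descending): 33, 33, 14, 14, 12, 12, 12
The 2 values of 33 occupy positions 1–2 → each gets rank 2.
The 2 values of 14 occupy positions 3–4 → each gets rank 4.
The 3 values of 12 occupy positions 5–7 → each gets rank 7.
Group A values → pooled ranks: 33→2, 33→2
Mean rank = (2 + 2) / 2 = 2.00

2.00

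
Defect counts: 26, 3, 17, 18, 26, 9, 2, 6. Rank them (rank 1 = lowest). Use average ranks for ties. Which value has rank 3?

Sorted (ascending): 2, 3, 6, 9, 17, 18, 26, 26
The 2 values of 26 occupy positions 7–8 → average rank (7+8)/2 = 7.5.
Rank 3 → value 6.

6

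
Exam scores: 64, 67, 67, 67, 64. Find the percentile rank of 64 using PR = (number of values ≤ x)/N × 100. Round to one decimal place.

40.0

N = 5.
Strictly below 64: 0. Equal to 64: 2.
PR = 2/5 × 100 = 40.0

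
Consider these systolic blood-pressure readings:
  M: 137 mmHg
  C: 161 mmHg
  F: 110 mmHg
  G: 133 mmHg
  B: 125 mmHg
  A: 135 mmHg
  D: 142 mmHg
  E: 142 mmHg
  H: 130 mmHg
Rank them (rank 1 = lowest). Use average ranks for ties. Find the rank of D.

Sorted (ascending): 110, 125, 130, 133, 135, 137, 142, 142, 161
The 2 values of 142 occupy positions 7–8 → average rank (7+8)/2 = 7.5.
D has value 142 mmHg → rank 7.5.

7.5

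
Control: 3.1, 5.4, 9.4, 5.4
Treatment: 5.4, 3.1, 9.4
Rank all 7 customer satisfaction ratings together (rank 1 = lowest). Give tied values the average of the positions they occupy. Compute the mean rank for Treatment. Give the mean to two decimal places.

4.00

Sorted (ascending): 3.1, 3.1, 5.4, 5.4, 5.4, 9.4, 9.4
The 2 values of 3.1 occupy positions 1–2 → average rank (1+2)/2 = 1.5.
The 3 values of 5.4 occupy positions 3–5 → average rank 4.
The 2 values of 9.4 occupy positions 6–7 → average rank (6+7)/2 = 6.5.
Treatment values → pooled ranks: 5.4→4, 3.1→1.5, 9.4→6.5
Mean rank = (4 + 1.5 + 6.5) / 3 = 4.00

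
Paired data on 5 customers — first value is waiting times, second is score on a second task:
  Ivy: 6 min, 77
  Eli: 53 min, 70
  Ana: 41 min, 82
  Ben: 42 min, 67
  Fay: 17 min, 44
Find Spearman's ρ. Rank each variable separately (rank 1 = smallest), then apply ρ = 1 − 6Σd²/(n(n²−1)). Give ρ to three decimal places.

-0.100

Ranks of variable 1: 1, 5, 3, 4, 2
Ranks of variable 2: 4, 3, 5, 2, 1
d = r₁ − r₂: -3, 2, -2, 2, 1
d²: 9, 4, 4, 4, 1; Σd² = 22
ρ = 1 − 6·22/(5·24) = 1 − 132/120 = -0.100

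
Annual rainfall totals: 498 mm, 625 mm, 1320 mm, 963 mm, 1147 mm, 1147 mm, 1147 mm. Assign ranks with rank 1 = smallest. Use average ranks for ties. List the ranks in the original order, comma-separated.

1, 2, 7, 3, 5, 5, 5

Sorted (ascending): 498, 625, 963, 1147, 1147, 1147, 1320
The 3 values of 1147 occupy positions 4–6 → average rank 5.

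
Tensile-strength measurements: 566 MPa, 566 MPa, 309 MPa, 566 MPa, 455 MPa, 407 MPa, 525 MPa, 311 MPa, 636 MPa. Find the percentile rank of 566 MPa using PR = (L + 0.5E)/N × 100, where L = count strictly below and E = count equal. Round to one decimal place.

72.2

N = 9.
Strictly below 566: 5. Equal to 566: 3.
PR = (5 + 0.5·3)/9 × 100 = 72.2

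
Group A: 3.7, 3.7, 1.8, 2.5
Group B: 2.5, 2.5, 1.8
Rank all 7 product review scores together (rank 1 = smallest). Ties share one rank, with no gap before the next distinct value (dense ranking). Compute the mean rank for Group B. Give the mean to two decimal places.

1.67

Sorted (ascending): 1.8, 1.8, 2.5, 2.5, 2.5, 3.7, 3.7
The 2 values of 1.8 share dense rank 1.
The 3 values of 2.5 share dense rank 2.
The 2 values of 3.7 share dense rank 3.
Group B values → pooled ranks: 2.5→2, 2.5→2, 1.8→1
Mean rank = (2 + 2 + 1) / 3 = 1.67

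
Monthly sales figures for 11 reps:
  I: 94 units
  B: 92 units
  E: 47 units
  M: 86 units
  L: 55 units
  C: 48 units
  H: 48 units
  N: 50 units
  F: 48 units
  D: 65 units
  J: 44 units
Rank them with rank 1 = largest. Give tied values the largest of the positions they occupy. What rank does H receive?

Sorted (descending): 94, 92, 86, 65, 55, 50, 48, 48, 48, 47, 44
The 3 values of 48 occupy positions 7–9 → each gets rank 9.
H has value 48 units → rank 9.

9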